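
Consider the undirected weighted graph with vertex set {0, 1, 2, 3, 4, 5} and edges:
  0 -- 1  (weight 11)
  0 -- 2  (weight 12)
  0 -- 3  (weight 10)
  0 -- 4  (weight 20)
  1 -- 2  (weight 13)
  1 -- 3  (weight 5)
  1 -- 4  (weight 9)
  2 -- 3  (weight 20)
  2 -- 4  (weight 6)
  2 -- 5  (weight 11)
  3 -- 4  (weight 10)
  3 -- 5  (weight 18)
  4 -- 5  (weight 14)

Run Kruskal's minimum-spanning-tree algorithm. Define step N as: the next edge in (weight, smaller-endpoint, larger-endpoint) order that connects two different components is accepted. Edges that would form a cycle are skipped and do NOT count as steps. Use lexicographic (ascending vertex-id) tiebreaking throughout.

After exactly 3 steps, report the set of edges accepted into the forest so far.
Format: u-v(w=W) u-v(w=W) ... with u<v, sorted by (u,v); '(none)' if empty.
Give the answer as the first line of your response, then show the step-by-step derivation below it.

1-3(w=5) 1-4(w=9) 2-4(w=6)

step 1: add edge 1-3 (w=5); MST = {1-3(w=5)}
step 2: add edge 2-4 (w=6); MST = {1-3(w=5) 2-4(w=6)}
step 3: add edge 1-4 (w=9); MST = {1-3(w=5) 1-4(w=9) 2-4(w=6)}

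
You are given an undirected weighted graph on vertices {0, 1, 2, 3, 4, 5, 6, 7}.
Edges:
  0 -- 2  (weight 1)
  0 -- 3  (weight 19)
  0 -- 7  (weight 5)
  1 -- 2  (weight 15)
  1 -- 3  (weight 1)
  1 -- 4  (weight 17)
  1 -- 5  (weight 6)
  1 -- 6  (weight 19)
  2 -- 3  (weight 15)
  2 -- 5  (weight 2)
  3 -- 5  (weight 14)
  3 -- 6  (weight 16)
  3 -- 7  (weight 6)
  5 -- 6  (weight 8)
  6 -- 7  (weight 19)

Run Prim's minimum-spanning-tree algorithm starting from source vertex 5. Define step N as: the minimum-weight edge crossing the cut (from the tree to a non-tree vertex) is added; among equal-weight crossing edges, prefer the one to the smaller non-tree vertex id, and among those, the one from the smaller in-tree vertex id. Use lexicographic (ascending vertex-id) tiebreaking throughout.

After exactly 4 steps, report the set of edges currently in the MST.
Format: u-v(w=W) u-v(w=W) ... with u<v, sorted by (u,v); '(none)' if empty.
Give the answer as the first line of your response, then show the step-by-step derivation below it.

0-2(w=1) 0-7(w=5) 1-5(w=6) 2-5(w=2)

step 1: add edge 2-5 (w=2); MST = {2-5(w=2)}
step 2: add edge 0-2 (w=1); MST = {0-2(w=1) 2-5(w=2)}
step 3: add edge 0-7 (w=5); MST = {0-2(w=1) 0-7(w=5) 2-5(w=2)}
step 4: add edge 1-5 (w=6); MST = {0-2(w=1) 0-7(w=5) 1-5(w=6) 2-5(w=2)}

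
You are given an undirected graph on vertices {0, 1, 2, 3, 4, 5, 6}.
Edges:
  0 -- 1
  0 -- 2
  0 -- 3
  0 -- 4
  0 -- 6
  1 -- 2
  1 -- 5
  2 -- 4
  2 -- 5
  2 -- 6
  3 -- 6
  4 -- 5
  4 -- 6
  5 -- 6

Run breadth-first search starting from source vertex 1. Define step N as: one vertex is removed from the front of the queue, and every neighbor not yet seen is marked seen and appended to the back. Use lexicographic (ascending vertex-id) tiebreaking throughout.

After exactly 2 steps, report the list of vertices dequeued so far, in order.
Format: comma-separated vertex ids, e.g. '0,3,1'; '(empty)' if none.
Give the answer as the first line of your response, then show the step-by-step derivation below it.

1,0

step 1: dequeue 1; queue=[0,2,5]; order=1
step 2: dequeue 0; queue=[2,5,3,4,6]; order=1,0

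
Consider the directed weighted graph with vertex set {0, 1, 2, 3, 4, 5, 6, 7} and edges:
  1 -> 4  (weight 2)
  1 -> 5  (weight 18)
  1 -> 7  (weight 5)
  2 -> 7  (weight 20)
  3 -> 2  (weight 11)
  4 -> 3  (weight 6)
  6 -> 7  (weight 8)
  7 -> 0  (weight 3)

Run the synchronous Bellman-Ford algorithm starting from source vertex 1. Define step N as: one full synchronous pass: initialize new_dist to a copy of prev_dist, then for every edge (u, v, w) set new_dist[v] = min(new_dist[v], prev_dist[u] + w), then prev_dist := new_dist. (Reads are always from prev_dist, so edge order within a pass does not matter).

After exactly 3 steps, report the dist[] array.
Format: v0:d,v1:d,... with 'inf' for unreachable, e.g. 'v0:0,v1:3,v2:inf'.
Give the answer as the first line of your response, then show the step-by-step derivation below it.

v0:8,v1:0,v2:19,v3:8,v4:2,v5:18,v6:inf,v7:5

step 1: dist = v0:inf,v1:0,v2:inf,v3:inf,v4:2,v5:18,v6:inf,v7:5
step 2: dist = v0:8,v1:0,v2:inf,v3:8,v4:2,v5:18,v6:inf,v7:5
step 3: dist = v0:8,v1:0,v2:19,v3:8,v4:2,v5:18,v6:inf,v7:5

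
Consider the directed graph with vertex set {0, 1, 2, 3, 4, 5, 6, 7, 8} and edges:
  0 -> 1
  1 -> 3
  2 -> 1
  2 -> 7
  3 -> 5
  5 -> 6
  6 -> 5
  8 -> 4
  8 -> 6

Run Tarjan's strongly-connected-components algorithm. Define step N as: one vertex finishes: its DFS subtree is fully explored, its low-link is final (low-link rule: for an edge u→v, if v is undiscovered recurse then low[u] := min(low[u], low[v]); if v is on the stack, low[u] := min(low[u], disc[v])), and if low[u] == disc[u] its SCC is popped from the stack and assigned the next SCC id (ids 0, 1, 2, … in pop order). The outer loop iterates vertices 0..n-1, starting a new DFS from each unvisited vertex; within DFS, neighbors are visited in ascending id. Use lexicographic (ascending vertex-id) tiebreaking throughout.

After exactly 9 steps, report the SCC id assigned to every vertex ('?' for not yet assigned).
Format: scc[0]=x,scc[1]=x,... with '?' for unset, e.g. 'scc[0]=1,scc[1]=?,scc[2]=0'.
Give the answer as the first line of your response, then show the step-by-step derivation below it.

scc[0]=3,scc[1]=2,scc[2]=5,scc[3]=1,scc[4]=6,scc[5]=0,scc[6]=0,scc[7]=4,scc[8]=7

step 1: low=(low[0]=0,low[1]=1,low[2]=?,low[3]=2,low[4]=?,low[5]=3,low[6]=3,low[7]=?,low[8]=?); scc=(scc[0]=?,scc[1]=?,scc[2]=?,scc[3]=?,scc[4]=?,scc[5]=?,scc[6]=?,scc[7]=?,scc[8]=?)
step 2: low=(low[0]=0,low[1]=1,low[2]=?,low[3]=2,low[4]=?,low[5]=3,low[6]=3,low[7]=?,low[8]=?); scc=(scc[0]=?,scc[1]=?,scc[2]=?,scc[3]=?,scc[4]=?,scc[5]=0,scc[6]=0,scc[7]=?,scc[8]=?)
step 3: low=(low[0]=0,low[1]=1,low[2]=?,low[3]=2,low[4]=?,low[5]=3,low[6]=3,low[7]=?,low[8]=?); scc=(scc[0]=?,scc[1]=?,scc[2]=?,scc[3]=1,scc[4]=?,scc[5]=0,scc[6]=0,scc[7]=?,scc[8]=?)
step 4: low=(low[0]=0,low[1]=1,low[2]=?,low[3]=2,low[4]=?,low[5]=3,low[6]=3,low[7]=?,low[8]=?); scc=(scc[0]=?,scc[1]=2,scc[2]=?,scc[3]=1,scc[4]=?,scc[5]=0,scc[6]=0,scc[7]=?,scc[8]=?)
step 5: low=(low[0]=0,low[1]=1,low[2]=?,low[3]=2,low[4]=?,low[5]=3,low[6]=3,low[7]=?,low[8]=?); scc=(scc[0]=3,scc[1]=2,scc[2]=?,scc[3]=1,scc[4]=?,scc[5]=0,scc[6]=0,scc[7]=?,scc[8]=?)
step 6: low=(low[0]=0,low[1]=1,low[2]=5,low[3]=2,low[4]=?,low[5]=3,low[6]=3,low[7]=6,low[8]=?); scc=(scc[0]=3,scc[1]=2,scc[2]=?,scc[3]=1,scc[4]=?,scc[5]=0,scc[6]=0,scc[7]=4,scc[8]=?)
step 7: low=(low[0]=0,low[1]=1,low[2]=5,low[3]=2,low[4]=?,low[5]=3,low[6]=3,low[7]=6,low[8]=?); scc=(scc[0]=3,scc[1]=2,scc[2]=5,scc[3]=1,scc[4]=?,scc[5]=0,scc[6]=0,scc[7]=4,scc[8]=?)
step 8: low=(low[0]=0,low[1]=1,low[2]=5,low[3]=2,low[4]=7,low[5]=3,low[6]=3,low[7]=6,low[8]=?); scc=(scc[0]=3,scc[1]=2,scc[2]=5,scc[3]=1,scc[4]=6,scc[5]=0,scc[6]=0,scc[7]=4,scc[8]=?)
step 9: low=(low[0]=0,low[1]=1,low[2]=5,low[3]=2,low[4]=7,low[5]=3,low[6]=3,low[7]=6,low[8]=8); scc=(scc[0]=3,scc[1]=2,scc[2]=5,scc[3]=1,scc[4]=6,scc[5]=0,scc[6]=0,scc[7]=4,scc[8]=7)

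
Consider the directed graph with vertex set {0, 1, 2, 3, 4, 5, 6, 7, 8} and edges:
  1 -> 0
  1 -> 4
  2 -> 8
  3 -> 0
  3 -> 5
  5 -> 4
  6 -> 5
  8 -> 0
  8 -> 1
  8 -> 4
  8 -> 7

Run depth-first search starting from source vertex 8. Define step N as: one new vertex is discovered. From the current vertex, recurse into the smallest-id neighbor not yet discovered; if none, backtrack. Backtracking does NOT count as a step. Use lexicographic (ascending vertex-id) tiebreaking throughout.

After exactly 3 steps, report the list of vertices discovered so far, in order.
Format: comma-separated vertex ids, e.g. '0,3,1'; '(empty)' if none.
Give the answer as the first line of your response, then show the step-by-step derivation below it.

8,0,1

step 1: discover 8; path=8; order=8
step 2: discover 0; path=8>0; order=8,0
step 3: discover 1; path=8>1; order=8,0,1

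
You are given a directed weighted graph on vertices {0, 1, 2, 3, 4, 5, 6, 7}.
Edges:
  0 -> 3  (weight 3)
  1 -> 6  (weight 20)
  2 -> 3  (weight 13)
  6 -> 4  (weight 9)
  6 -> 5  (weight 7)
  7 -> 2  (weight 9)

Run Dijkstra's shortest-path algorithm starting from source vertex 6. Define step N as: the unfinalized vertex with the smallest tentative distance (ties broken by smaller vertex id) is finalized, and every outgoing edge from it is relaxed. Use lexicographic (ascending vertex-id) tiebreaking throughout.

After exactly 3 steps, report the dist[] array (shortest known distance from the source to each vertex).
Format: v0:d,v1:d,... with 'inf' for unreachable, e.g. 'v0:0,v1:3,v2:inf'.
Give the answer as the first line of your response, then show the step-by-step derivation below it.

v0:inf,v1:inf,v2:inf,v3:inf,v4:9,v5:7,v6:0,v7:inf

step 1: dist = v0:inf,v1:inf,v2:inf,v3:inf,v4:9,v5:7,v6:0,v7:inf
step 2: dist = v0:inf,v1:inf,v2:inf,v3:inf,v4:9,v5:7,v6:0,v7:inf
step 3: dist = v0:inf,v1:inf,v2:inf,v3:inf,v4:9,v5:7,v6:0,v7:inf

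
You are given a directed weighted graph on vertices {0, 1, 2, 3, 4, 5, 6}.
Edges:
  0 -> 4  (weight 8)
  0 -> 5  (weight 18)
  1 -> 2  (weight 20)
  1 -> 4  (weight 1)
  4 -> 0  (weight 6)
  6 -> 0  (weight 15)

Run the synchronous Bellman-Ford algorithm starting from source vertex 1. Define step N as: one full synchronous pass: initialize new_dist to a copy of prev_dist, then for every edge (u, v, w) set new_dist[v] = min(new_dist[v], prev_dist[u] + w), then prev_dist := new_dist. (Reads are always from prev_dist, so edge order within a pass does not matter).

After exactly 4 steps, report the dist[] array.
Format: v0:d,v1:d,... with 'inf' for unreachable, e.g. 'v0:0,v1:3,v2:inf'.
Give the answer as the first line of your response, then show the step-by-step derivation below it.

v0:7,v1:0,v2:20,v3:inf,v4:1,v5:25,v6:inf

step 1: dist = v0:inf,v1:0,v2:20,v3:inf,v4:1,v5:inf,v6:inf
step 2: dist = v0:7,v1:0,v2:20,v3:inf,v4:1,v5:inf,v6:inf
step 3: dist = v0:7,v1:0,v2:20,v3:inf,v4:1,v5:25,v6:inf
step 4: dist = v0:7,v1:0,v2:20,v3:inf,v4:1,v5:25,v6:inf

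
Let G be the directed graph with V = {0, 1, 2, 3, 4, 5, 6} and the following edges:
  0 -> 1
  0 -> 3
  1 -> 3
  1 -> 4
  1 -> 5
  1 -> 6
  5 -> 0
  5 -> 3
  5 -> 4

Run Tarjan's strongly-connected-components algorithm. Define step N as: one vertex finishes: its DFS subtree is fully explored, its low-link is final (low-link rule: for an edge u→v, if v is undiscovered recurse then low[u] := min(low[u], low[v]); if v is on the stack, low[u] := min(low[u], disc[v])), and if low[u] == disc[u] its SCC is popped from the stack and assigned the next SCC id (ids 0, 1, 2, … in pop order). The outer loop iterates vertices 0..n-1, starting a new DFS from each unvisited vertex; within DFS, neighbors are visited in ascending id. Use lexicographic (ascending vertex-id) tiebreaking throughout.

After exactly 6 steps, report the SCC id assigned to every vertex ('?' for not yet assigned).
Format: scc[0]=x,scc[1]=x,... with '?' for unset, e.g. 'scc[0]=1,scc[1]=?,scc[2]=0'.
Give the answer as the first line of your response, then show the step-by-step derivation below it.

scc[0]=3,scc[1]=3,scc[2]=?,scc[3]=0,scc[4]=1,scc[5]=3,scc[6]=2

step 1: low=(low[0]=0,low[1]=1,low[2]=?,low[3]=2,low[4]=?,low[5]=?,low[6]=?); scc=(scc[0]=?,scc[1]=?,scc[2]=?,scc[3]=0,scc[4]=?,scc[5]=?,scc[6]=?)
step 2: low=(low[0]=0,low[1]=1,low[2]=?,low[3]=2,low[4]=3,low[5]=?,low[6]=?); scc=(scc[0]=?,scc[1]=?,scc[2]=?,scc[3]=0,scc[4]=1,scc[5]=?,scc[6]=?)
step 3: low=(low[0]=0,low[1]=1,low[2]=?,low[3]=2,low[4]=3,low[5]=0,low[6]=?); scc=(scc[0]=?,scc[1]=?,scc[2]=?,scc[3]=0,scc[4]=1,scc[5]=?,scc[6]=?)
step 4: low=(low[0]=0,low[1]=0,low[2]=?,low[3]=2,low[4]=3,low[5]=0,low[6]=5); scc=(scc[0]=?,scc[1]=?,scc[2]=?,scc[3]=0,scc[4]=1,scc[5]=?,scc[6]=2)
step 5: low=(low[0]=0,low[1]=0,low[2]=?,low[3]=2,low[4]=3,low[5]=0,low[6]=5); scc=(scc[0]=?,scc[1]=?,scc[2]=?,scc[3]=0,scc[4]=1,scc[5]=?,scc[6]=2)
step 6: low=(low[0]=0,low[1]=0,low[2]=?,low[3]=2,low[4]=3,low[5]=0,low[6]=5); scc=(scc[0]=3,scc[1]=3,scc[2]=?,scc[3]=0,scc[4]=1,scc[5]=3,scc[6]=2)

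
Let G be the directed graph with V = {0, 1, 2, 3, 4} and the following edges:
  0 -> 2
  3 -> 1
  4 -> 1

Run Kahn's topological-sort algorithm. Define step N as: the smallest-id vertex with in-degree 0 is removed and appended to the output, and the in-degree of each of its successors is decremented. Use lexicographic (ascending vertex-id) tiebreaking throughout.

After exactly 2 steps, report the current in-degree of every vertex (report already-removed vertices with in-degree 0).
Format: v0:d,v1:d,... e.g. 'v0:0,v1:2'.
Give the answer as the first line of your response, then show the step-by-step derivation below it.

v0:0,v1:2,v2:0,v3:0,v4:0

step 1: output 0; order=[0]; indeg=(0,2,0,0,0)
step 2: output 2; order=[0,2]; indeg=(0,2,0,0,0)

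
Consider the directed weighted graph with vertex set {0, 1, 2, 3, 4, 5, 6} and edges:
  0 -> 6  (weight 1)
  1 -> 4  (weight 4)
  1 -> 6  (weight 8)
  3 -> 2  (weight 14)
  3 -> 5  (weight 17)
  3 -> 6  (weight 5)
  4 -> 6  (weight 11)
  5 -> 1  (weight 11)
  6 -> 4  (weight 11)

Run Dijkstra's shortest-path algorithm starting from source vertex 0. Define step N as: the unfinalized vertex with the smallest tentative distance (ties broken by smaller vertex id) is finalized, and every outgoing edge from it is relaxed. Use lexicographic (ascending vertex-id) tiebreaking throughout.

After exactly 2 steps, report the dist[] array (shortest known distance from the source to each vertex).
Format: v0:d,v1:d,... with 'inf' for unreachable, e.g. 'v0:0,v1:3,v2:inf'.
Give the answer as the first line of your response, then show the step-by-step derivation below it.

v0:0,v1:inf,v2:inf,v3:inf,v4:12,v5:inf,v6:1

step 1: dist = v0:0,v1:inf,v2:inf,v3:inf,v4:inf,v5:inf,v6:1
step 2: dist = v0:0,v1:inf,v2:inf,v3:inf,v4:12,v5:inf,v6:1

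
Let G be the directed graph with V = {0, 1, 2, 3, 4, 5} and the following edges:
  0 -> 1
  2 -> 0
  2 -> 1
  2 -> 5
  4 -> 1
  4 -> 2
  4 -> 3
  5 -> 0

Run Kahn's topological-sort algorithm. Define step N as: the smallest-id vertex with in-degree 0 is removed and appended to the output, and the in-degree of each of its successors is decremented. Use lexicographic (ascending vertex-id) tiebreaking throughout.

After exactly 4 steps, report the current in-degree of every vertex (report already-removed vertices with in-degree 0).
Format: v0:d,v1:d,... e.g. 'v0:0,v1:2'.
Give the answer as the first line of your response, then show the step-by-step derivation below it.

v0:0,v1:1,v2:0,v3:0,v4:0,v5:0

step 1: output 4; order=[4]; indeg=(2,2,0,0,0,1)
step 2: output 2; order=[4,2]; indeg=(1,1,0,0,0,0)
step 3: output 3; order=[4,2,3]; indeg=(1,1,0,0,0,0)
step 4: output 5; order=[4,2,3,5]; indeg=(0,1,0,0,0,0)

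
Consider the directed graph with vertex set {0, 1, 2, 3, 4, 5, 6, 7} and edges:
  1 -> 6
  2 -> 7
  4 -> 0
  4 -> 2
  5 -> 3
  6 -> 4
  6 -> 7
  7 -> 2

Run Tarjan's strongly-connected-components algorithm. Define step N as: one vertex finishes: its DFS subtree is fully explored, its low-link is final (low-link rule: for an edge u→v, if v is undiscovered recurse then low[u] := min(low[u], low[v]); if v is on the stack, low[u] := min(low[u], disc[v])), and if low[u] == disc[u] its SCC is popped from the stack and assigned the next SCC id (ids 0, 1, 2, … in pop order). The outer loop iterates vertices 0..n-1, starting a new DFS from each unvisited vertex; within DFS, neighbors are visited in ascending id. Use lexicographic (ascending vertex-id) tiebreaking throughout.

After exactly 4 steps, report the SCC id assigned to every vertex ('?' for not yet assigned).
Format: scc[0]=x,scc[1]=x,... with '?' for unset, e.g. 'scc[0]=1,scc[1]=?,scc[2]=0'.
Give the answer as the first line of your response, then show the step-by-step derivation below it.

scc[0]=0,scc[1]=?,scc[2]=1,scc[3]=?,scc[4]=2,scc[5]=?,scc[6]=?,scc[7]=1

step 1: low=(low[0]=0,low[1]=?,low[2]=?,low[3]=?,low[4]=?,low[5]=?,low[6]=?,low[7]=?); scc=(scc[0]=0,scc[1]=?,scc[2]=?,scc[3]=?,scc[4]=?,scc[5]=?,scc[6]=?,scc[7]=?)
step 2: low=(low[0]=0,low[1]=1,low[2]=4,low[3]=?,low[4]=3,low[5]=?,low[6]=2,low[7]=4); scc=(scc[0]=0,scc[1]=?,scc[2]=?,scc[3]=?,scc[4]=?,scc[5]=?,scc[6]=?,scc[7]=?)
step 3: low=(low[0]=0,low[1]=1,low[2]=4,low[3]=?,low[4]=3,low[5]=?,low[6]=2,low[7]=4); scc=(scc[0]=0,scc[1]=?,scc[2]=1,scc[3]=?,scc[4]=?,scc[5]=?,scc[6]=?,scc[7]=1)
step 4: low=(low[0]=0,low[1]=1,low[2]=4,low[3]=?,low[4]=3,low[5]=?,low[6]=2,low[7]=4); scc=(scc[0]=0,scc[1]=?,scc[2]=1,scc[3]=?,scc[4]=2,scc[5]=?,scc[6]=?,scc[7]=1)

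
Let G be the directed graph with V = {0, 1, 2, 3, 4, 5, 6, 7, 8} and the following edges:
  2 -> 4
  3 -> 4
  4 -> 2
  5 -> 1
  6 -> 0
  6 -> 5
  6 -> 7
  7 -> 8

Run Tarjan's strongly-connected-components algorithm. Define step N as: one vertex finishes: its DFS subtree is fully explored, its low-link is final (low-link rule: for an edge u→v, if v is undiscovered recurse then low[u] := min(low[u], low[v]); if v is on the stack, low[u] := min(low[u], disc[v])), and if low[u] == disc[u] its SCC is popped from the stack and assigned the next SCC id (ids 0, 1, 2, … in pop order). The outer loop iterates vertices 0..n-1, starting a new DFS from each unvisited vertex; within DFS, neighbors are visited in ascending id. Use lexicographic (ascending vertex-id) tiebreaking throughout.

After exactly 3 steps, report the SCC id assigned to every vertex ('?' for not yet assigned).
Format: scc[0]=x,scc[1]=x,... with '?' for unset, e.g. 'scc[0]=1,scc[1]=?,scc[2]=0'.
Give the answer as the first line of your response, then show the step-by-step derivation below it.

scc[0]=0,scc[1]=1,scc[2]=?,scc[3]=?,scc[4]=?,scc[5]=?,scc[6]=?,scc[7]=?,scc[8]=?

step 1: low=(low[0]=0,low[1]=?,low[2]=?,low[3]=?,low[4]=?,low[5]=?,low[6]=?,low[7]=?,low[8]=?); scc=(scc[0]=0,scc[1]=?,scc[2]=?,scc[3]=?,scc[4]=?,scc[5]=?,scc[6]=?,scc[7]=?,scc[8]=?)
step 2: low=(low[0]=0,low[1]=1,low[2]=?,low[3]=?,low[4]=?,low[5]=?,low[6]=?,low[7]=?,low[8]=?); scc=(scc[0]=0,scc[1]=1,scc[2]=?,scc[3]=?,scc[4]=?,scc[5]=?,scc[6]=?,scc[7]=?,scc[8]=?)
step 3: low=(low[0]=0,low[1]=1,low[2]=2,low[3]=?,low[4]=2,low[5]=?,low[6]=?,low[7]=?,low[8]=?); scc=(scc[0]=0,scc[1]=1,scc[2]=?,scc[3]=?,scc[4]=?,scc[5]=?,scc[6]=?,scc[7]=?,scc[8]=?)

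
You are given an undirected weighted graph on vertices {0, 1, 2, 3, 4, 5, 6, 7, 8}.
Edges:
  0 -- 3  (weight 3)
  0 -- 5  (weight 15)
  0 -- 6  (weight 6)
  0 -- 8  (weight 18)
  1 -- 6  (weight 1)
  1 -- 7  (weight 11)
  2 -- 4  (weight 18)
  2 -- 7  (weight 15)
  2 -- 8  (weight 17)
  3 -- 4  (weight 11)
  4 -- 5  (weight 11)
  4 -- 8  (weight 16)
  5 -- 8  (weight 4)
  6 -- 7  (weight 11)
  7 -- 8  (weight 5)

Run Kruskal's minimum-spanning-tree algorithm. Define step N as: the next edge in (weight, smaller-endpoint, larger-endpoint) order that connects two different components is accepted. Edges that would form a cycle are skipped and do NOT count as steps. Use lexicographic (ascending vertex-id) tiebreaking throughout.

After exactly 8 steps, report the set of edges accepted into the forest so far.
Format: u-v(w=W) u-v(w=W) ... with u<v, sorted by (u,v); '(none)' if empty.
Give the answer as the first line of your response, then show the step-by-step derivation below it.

0-3(w=3) 0-6(w=6) 1-6(w=1) 1-7(w=11) 2-7(w=15) 3-4(w=11) 5-8(w=4) 7-8(w=5)

step 1: add edge 1-6 (w=1); MST = {1-6(w=1)}
step 2: add edge 0-3 (w=3); MST = {0-3(w=3) 1-6(w=1)}
step 3: add edge 5-8 (w=4); MST = {0-3(w=3) 1-6(w=1) 5-8(w=4)}
step 4: add edge 7-8 (w=5); MST = {0-3(w=3) 1-6(w=1) 5-8(w=4) 7-8(w=5)}
step 5: add edge 0-6 (w=6); MST = {0-3(w=3) 0-6(w=6) 1-6(w=1) 5-8(w=4) 7-8(w=5)}
step 6: add edge 1-7 (w=11); MST = {0-3(w=3) 0-6(w=6) 1-6(w=1) 1-7(w=11) 5-8(w=4) 7-8(w=5)}
step 7: add edge 3-4 (w=11); MST = {0-3(w=3) 0-6(w=6) 1-6(w=1) 1-7(w=11) 3-4(w=11) 5-8(w=4) 7-8(w=5)}
step 8: add edge 2-7 (w=15); MST = {0-3(w=3) 0-6(w=6) 1-6(w=1) 1-7(w=11) 2-7(w=15) 3-4(w=11) 5-8(w=4) 7-8(w=5)}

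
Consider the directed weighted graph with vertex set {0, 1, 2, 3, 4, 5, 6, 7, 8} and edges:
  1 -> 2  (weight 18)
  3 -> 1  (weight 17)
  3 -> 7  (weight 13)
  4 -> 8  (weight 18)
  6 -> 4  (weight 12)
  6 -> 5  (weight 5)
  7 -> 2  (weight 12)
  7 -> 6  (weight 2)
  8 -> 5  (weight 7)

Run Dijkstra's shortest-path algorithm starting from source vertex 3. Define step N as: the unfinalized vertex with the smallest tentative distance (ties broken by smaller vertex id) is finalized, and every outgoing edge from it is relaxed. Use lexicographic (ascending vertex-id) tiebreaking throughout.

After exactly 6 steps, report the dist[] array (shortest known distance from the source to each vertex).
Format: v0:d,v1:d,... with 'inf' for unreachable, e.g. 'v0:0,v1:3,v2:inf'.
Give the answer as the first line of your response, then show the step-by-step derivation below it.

v0:inf,v1:17,v2:25,v3:0,v4:27,v5:20,v6:15,v7:13,v8:inf

step 1: dist = v0:inf,v1:17,v2:inf,v3:0,v4:inf,v5:inf,v6:inf,v7:13,v8:inf
step 2: dist = v0:inf,v1:17,v2:25,v3:0,v4:inf,v5:inf,v6:15,v7:13,v8:inf
step 3: dist = v0:inf,v1:17,v2:25,v3:0,v4:27,v5:20,v6:15,v7:13,v8:inf
step 4: dist = v0:inf,v1:17,v2:25,v3:0,v4:27,v5:20,v6:15,v7:13,v8:inf
step 5: dist = v0:inf,v1:17,v2:25,v3:0,v4:27,v5:20,v6:15,v7:13,v8:inf
step 6: dist = v0:inf,v1:17,v2:25,v3:0,v4:27,v5:20,v6:15,v7:13,v8:inf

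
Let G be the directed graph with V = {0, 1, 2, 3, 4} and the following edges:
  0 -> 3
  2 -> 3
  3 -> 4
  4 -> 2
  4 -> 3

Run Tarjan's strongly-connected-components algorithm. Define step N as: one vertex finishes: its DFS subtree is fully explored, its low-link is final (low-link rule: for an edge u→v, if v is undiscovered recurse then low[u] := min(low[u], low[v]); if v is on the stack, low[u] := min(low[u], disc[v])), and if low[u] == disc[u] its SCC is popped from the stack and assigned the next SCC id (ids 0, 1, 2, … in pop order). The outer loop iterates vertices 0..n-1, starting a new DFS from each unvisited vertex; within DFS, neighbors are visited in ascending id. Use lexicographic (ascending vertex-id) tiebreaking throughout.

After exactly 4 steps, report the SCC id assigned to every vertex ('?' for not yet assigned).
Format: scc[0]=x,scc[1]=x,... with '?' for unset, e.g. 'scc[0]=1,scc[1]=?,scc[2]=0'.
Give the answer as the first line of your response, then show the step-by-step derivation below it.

scc[0]=1,scc[1]=?,scc[2]=0,scc[3]=0,scc[4]=0

step 1: low=(low[0]=0,low[1]=?,low[2]=1,low[3]=1,low[4]=2); scc=(scc[0]=?,scc[1]=?,scc[2]=?,scc[3]=?,scc[4]=?)
step 2: low=(low[0]=0,low[1]=?,low[2]=1,low[3]=1,low[4]=1); scc=(scc[0]=?,scc[1]=?,scc[2]=?,scc[3]=?,scc[4]=?)
step 3: low=(low[0]=0,low[1]=?,low[2]=1,low[3]=1,low[4]=1); scc=(scc[0]=?,scc[1]=?,scc[2]=0,scc[3]=0,scc[4]=0)
step 4: low=(low[0]=0,low[1]=?,low[2]=1,low[3]=1,low[4]=1); scc=(scc[0]=1,scc[1]=?,scc[2]=0,scc[3]=0,scc[4]=0)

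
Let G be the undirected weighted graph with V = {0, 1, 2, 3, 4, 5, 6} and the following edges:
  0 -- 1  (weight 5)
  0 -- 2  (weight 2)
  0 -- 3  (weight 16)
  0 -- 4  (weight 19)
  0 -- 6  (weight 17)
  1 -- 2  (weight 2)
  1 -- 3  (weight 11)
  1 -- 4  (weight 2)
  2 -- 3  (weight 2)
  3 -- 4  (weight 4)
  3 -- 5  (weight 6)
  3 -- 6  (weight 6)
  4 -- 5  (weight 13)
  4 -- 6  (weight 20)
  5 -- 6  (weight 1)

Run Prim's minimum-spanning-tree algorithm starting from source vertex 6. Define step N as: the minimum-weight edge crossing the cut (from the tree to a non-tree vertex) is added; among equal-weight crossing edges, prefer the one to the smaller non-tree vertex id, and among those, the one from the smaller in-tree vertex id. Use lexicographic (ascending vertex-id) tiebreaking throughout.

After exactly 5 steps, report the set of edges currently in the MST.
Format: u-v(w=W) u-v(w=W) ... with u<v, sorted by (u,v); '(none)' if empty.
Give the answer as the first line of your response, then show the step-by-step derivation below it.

0-2(w=2) 1-2(w=2) 2-3(w=2) 3-5(w=6) 5-6(w=1)

step 1: add edge 5-6 (w=1); MST = {5-6(w=1)}
step 2: add edge 3-5 (w=6); MST = {3-5(w=6) 5-6(w=1)}
step 3: add edge 2-3 (w=2); MST = {2-3(w=2) 3-5(w=6) 5-6(w=1)}
step 4: add edge 0-2 (w=2); MST = {0-2(w=2) 2-3(w=2) 3-5(w=6) 5-6(w=1)}
step 5: add edge 1-2 (w=2); MST = {0-2(w=2) 1-2(w=2) 2-3(w=2) 3-5(w=6) 5-6(w=1)}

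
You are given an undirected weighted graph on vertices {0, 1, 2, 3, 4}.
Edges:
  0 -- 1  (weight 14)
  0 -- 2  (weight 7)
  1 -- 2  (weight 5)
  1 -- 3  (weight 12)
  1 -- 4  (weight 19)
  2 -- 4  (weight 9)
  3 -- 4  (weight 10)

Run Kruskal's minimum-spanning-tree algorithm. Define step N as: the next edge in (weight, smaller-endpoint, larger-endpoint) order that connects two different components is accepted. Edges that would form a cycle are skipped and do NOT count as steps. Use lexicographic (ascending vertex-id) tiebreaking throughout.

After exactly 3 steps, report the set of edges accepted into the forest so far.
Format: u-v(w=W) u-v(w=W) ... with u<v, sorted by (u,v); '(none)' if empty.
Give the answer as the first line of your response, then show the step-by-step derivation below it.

0-2(w=7) 1-2(w=5) 2-4(w=9)

step 1: add edge 1-2 (w=5); MST = {1-2(w=5)}
step 2: add edge 0-2 (w=7); MST = {0-2(w=7) 1-2(w=5)}
step 3: add edge 2-4 (w=9); MST = {0-2(w=7) 1-2(w=5) 2-4(w=9)}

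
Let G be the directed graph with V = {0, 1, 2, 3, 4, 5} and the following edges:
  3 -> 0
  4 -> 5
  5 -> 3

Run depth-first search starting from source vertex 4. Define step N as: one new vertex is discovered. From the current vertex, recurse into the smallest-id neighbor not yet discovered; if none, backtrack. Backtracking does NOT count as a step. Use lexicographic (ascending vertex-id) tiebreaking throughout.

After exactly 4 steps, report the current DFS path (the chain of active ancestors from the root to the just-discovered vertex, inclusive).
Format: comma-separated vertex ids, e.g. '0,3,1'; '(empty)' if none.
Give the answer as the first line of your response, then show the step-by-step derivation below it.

4,5,3,0

step 1: discover 4; path=4; order=4
step 2: discover 5; path=4>5; order=4,5
step 3: discover 3; path=4>5>3; order=4,5,3
step 4: discover 0; path=4>5>3>0; order=4,5,3,0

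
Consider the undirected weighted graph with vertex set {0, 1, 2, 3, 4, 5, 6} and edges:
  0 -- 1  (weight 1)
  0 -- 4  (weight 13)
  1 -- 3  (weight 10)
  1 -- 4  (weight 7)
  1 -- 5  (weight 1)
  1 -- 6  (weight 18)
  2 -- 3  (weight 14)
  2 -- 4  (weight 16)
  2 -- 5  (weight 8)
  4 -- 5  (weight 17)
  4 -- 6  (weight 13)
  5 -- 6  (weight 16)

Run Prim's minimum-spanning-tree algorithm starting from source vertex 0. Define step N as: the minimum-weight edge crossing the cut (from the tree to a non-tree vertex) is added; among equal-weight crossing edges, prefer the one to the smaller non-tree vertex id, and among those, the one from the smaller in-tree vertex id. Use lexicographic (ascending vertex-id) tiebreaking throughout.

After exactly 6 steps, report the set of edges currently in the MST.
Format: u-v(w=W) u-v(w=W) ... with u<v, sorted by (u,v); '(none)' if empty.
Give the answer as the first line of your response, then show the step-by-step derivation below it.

0-1(w=1) 1-3(w=10) 1-4(w=7) 1-5(w=1) 2-5(w=8) 4-6(w=13)

step 1: add edge 0-1 (w=1); MST = {0-1(w=1)}
step 2: add edge 1-5 (w=1); MST = {0-1(w=1) 1-5(w=1)}
step 3: add edge 1-4 (w=7); MST = {0-1(w=1) 1-4(w=7) 1-5(w=1)}
step 4: add edge 2-5 (w=8); MST = {0-1(w=1) 1-4(w=7) 1-5(w=1) 2-5(w=8)}
step 5: add edge 1-3 (w=10); MST = {0-1(w=1) 1-3(w=10) 1-4(w=7) 1-5(w=1) 2-5(w=8)}
step 6: add edge 4-6 (w=13); MST = {0-1(w=1) 1-3(w=10) 1-4(w=7) 1-5(w=1) 2-5(w=8) 4-6(w=13)}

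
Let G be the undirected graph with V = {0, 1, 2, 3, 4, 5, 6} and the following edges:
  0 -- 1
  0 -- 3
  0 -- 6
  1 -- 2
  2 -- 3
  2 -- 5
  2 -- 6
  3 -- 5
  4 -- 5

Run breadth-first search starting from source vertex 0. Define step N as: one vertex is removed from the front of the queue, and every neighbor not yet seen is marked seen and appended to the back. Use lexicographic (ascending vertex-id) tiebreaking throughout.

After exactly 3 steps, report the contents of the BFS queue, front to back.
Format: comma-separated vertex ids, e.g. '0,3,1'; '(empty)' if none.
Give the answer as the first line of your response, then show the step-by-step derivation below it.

6,2,5

step 1: dequeue 0; queue=[1,3,6]; order=0
step 2: dequeue 1; queue=[3,6,2]; order=0,1
step 3: dequeue 3; queue=[6,2,5]; order=0,1,3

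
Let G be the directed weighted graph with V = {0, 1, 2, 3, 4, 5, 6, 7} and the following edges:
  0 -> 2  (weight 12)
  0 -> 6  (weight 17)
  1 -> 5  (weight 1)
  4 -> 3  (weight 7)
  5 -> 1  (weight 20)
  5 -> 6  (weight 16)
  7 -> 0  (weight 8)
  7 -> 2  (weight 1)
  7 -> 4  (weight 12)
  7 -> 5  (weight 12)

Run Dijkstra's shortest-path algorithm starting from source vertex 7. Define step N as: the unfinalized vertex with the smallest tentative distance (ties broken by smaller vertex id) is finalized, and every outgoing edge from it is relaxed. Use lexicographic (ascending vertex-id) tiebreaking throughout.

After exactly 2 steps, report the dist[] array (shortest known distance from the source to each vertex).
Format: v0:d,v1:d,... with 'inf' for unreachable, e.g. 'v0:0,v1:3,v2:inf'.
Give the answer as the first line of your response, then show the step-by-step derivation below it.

v0:8,v1:inf,v2:1,v3:inf,v4:12,v5:12,v6:inf,v7:0

step 1: dist = v0:8,v1:inf,v2:1,v3:inf,v4:12,v5:12,v6:inf,v7:0
step 2: dist = v0:8,v1:inf,v2:1,v3:inf,v4:12,v5:12,v6:inf,v7:0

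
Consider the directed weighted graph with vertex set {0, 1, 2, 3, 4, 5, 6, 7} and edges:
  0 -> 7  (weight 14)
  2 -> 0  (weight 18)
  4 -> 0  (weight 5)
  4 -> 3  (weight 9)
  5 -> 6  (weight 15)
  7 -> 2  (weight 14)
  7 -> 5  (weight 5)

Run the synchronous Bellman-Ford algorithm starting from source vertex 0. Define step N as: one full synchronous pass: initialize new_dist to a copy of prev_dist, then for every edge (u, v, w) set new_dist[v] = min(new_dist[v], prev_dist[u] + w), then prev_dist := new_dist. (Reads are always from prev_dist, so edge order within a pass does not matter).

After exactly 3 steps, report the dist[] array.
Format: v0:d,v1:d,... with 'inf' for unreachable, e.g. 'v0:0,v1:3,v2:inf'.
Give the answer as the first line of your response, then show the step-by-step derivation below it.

v0:0,v1:inf,v2:28,v3:inf,v4:inf,v5:19,v6:34,v7:14

step 1: dist = v0:0,v1:inf,v2:inf,v3:inf,v4:inf,v5:inf,v6:inf,v7:14
step 2: dist = v0:0,v1:inf,v2:28,v3:inf,v4:inf,v5:19,v6:inf,v7:14
step 3: dist = v0:0,v1:inf,v2:28,v3:inf,v4:inf,v5:19,v6:34,v7:14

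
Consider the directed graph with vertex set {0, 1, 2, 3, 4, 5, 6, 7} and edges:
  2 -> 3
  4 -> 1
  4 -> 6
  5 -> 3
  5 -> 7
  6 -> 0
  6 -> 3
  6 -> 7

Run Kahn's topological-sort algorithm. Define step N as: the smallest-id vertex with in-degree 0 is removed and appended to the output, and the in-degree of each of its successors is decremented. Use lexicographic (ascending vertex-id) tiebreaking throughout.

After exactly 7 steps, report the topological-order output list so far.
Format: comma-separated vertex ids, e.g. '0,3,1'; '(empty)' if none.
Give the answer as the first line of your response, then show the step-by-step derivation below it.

2,4,1,5,6,0,3

step 1: output 2; order=[2]; indeg=(1,1,0,2,0,0,1,2)
step 2: output 4; order=[2,4]; indeg=(1,0,0,2,0,0,0,2)
step 3: output 1; order=[2,4,1]; indeg=(1,0,0,2,0,0,0,2)
step 4: output 5; order=[2,4,1,5]; indeg=(1,0,0,1,0,0,0,1)
step 5: output 6; order=[2,4,1,5,6]; indeg=(0,0,0,0,0,0,0,0)
step 6: output 0; order=[2,4,1,5,6,0]; indeg=(0,0,0,0,0,0,0,0)
step 7: output 3; order=[2,4,1,5,6,0,3]; indeg=(0,0,0,0,0,0,0,0)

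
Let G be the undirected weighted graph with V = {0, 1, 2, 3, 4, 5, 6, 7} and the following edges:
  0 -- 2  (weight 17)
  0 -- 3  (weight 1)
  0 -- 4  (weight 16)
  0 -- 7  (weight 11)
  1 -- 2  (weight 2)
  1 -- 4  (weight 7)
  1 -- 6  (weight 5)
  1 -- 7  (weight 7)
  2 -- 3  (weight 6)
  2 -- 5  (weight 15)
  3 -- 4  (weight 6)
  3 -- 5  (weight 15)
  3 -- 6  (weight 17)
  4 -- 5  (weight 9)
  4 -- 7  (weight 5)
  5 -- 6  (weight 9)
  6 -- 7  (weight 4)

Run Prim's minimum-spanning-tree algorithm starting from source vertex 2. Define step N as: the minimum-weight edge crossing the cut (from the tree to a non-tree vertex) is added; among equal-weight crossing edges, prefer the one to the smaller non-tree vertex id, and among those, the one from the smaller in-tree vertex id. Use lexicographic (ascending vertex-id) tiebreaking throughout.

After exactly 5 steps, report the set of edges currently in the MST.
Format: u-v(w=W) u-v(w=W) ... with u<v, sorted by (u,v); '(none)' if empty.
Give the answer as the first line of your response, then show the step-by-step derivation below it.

1-2(w=2) 1-6(w=5) 2-3(w=6) 4-7(w=5) 6-7(w=4)

step 1: add edge 1-2 (w=2); MST = {1-2(w=2)}
step 2: add edge 1-6 (w=5); MST = {1-2(w=2) 1-6(w=5)}
step 3: add edge 6-7 (w=4); MST = {1-2(w=2) 1-6(w=5) 6-7(w=4)}
step 4: add edge 4-7 (w=5); MST = {1-2(w=2) 1-6(w=5) 4-7(w=5) 6-7(w=4)}
step 5: add edge 2-3 (w=6); MST = {1-2(w=2) 1-6(w=5) 2-3(w=6) 4-7(w=5) 6-7(w=4)}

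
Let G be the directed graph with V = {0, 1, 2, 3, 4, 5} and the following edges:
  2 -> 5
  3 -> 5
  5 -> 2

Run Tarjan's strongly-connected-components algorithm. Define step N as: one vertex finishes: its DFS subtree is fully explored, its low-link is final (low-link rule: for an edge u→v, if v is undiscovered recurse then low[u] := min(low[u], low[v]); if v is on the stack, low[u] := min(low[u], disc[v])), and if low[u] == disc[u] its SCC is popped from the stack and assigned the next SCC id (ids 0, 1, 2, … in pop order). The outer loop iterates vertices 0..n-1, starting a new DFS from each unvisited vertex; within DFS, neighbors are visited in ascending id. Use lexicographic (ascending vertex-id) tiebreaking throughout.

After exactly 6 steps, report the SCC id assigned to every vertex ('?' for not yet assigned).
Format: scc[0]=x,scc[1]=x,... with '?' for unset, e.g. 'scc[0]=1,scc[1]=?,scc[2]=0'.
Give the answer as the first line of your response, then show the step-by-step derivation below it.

scc[0]=0,scc[1]=1,scc[2]=2,scc[3]=3,scc[4]=4,scc[5]=2

step 1: low=(low[0]=0,low[1]=?,low[2]=?,low[3]=?,low[4]=?,low[5]=?); scc=(scc[0]=0,scc[1]=?,scc[2]=?,scc[3]=?,scc[4]=?,scc[5]=?)
step 2: low=(low[0]=0,low[1]=1,low[2]=?,low[3]=?,low[4]=?,low[5]=?); scc=(scc[0]=0,scc[1]=1,scc[2]=?,scc[3]=?,scc[4]=?,scc[5]=?)
step 3: low=(low[0]=0,low[1]=1,low[2]=2,low[3]=?,low[4]=?,low[5]=2); scc=(scc[0]=0,scc[1]=1,scc[2]=?,scc[3]=?,scc[4]=?,scc[5]=?)
step 4: low=(low[0]=0,low[1]=1,low[2]=2,low[3]=?,low[4]=?,low[5]=2); scc=(scc[0]=0,scc[1]=1,scc[2]=2,scc[3]=?,scc[4]=?,scc[5]=2)
step 5: low=(low[0]=0,low[1]=1,low[2]=2,low[3]=4,low[4]=?,low[5]=2); scc=(scc[0]=0,scc[1]=1,scc[2]=2,scc[3]=3,scc[4]=?,scc[5]=2)
step 6: low=(low[0]=0,low[1]=1,low[2]=2,low[3]=4,low[4]=5,low[5]=2); scc=(scc[0]=0,scc[1]=1,scc[2]=2,scc[3]=3,scc[4]=4,scc[5]=2)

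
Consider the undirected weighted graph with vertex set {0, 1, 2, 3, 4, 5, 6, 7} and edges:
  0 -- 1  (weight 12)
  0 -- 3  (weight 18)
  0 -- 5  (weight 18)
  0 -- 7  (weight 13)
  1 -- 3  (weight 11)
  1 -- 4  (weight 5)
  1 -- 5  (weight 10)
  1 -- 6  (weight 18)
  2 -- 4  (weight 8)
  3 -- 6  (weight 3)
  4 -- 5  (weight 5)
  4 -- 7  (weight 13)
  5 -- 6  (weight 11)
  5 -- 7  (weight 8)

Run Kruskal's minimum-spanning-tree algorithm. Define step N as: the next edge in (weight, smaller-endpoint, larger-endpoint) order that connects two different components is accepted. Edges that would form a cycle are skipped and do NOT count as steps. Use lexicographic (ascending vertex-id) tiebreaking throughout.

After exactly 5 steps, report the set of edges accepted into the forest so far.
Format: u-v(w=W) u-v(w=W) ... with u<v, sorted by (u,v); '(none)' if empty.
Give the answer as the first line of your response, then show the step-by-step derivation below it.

1-4(w=5) 2-4(w=8) 3-6(w=3) 4-5(w=5) 5-7(w=8)

step 1: add edge 3-6 (w=3); MST = {3-6(w=3)}
step 2: add edge 1-4 (w=5); MST = {1-4(w=5) 3-6(w=3)}
step 3: add edge 4-5 (w=5); MST = {1-4(w=5) 3-6(w=3) 4-5(w=5)}
step 4: add edge 2-4 (w=8); MST = {1-4(w=5) 2-4(w=8) 3-6(w=3) 4-5(w=5)}
step 5: add edge 5-7 (w=8); MST = {1-4(w=5) 2-4(w=8) 3-6(w=3) 4-5(w=5) 5-7(w=8)}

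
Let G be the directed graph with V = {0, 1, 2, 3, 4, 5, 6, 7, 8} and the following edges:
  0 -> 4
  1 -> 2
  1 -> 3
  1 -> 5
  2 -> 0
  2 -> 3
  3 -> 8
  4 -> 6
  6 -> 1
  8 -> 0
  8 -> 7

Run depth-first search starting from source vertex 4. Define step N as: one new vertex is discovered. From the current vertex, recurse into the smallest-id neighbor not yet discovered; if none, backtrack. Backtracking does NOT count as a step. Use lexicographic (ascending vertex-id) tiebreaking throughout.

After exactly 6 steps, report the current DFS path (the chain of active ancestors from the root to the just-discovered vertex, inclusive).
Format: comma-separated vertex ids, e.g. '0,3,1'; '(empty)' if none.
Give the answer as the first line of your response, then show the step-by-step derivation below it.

4,6,1,2,3

step 1: discover 4; path=4; order=4
step 2: discover 6; path=4>6; order=4,6
step 3: discover 1; path=4>6>1; order=4,6,1
step 4: discover 2; path=4>6>1>2; order=4,6,1,2
step 5: discover 0; path=4>6>1>2>0; order=4,6,1,2,0
step 6: discover 3; path=4>6>1>2>3; order=4,6,1,2,0,3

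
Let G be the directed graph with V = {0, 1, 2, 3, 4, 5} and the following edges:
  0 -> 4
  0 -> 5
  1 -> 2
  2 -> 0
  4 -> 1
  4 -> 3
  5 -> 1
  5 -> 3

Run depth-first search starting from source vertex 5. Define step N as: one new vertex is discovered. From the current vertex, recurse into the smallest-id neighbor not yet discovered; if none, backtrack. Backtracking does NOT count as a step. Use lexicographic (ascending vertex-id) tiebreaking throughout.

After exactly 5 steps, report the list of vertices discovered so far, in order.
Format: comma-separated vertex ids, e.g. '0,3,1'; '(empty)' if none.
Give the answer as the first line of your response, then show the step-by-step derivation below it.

5,1,2,0,4

step 1: discover 5; path=5; order=5
step 2: discover 1; path=5>1; order=5,1
step 3: discover 2; path=5>1>2; order=5,1,2
step 4: discover 0; path=5>1>2>0; order=5,1,2,0
step 5: discover 4; path=5>1>2>0>4; order=5,1,2,0,4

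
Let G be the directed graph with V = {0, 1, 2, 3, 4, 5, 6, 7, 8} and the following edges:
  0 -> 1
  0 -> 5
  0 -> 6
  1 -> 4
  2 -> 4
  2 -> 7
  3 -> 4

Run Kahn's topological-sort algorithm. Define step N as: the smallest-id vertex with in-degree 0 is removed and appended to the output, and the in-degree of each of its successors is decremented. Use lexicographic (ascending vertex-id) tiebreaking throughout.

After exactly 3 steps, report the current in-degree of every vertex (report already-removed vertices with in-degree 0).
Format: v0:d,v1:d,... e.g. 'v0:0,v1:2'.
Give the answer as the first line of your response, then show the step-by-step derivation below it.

v0:0,v1:0,v2:0,v3:0,v4:1,v5:0,v6:0,v7:0,v8:0

step 1: output 0; order=[0]; indeg=(0,0,0,0,3,0,0,1,0)
step 2: output 1; order=[0,1]; indeg=(0,0,0,0,2,0,0,1,0)
step 3: output 2; order=[0,1,2]; indeg=(0,0,0,0,1,0,0,0,0)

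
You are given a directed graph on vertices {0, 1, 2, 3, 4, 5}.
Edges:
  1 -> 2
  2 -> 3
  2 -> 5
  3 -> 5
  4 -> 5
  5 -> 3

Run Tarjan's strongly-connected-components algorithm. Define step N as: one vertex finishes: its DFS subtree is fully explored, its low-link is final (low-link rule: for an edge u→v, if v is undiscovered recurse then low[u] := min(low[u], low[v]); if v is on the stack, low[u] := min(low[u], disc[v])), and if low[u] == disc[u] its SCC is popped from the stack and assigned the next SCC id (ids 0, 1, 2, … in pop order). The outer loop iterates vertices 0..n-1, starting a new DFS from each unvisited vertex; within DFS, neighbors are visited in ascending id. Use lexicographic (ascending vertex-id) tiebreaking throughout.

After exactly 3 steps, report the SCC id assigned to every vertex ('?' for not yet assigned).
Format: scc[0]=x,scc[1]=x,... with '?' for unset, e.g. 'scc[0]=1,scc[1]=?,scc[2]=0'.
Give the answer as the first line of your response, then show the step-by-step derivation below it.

scc[0]=0,scc[1]=?,scc[2]=?,scc[3]=1,scc[4]=?,scc[5]=1

step 1: low=(low[0]=0,low[1]=?,low[2]=?,low[3]=?,low[4]=?,low[5]=?); scc=(scc[0]=0,scc[1]=?,scc[2]=?,scc[3]=?,scc[4]=?,scc[5]=?)
step 2: low=(low[0]=0,low[1]=1,low[2]=2,low[3]=3,low[4]=?,low[5]=3); scc=(scc[0]=0,scc[1]=?,scc[2]=?,scc[3]=?,scc[4]=?,scc[5]=?)
step 3: low=(low[0]=0,low[1]=1,low[2]=2,low[3]=3,low[4]=?,low[5]=3); scc=(scc[0]=0,scc[1]=?,scc[2]=?,scc[3]=1,scc[4]=?,scc[5]=1)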